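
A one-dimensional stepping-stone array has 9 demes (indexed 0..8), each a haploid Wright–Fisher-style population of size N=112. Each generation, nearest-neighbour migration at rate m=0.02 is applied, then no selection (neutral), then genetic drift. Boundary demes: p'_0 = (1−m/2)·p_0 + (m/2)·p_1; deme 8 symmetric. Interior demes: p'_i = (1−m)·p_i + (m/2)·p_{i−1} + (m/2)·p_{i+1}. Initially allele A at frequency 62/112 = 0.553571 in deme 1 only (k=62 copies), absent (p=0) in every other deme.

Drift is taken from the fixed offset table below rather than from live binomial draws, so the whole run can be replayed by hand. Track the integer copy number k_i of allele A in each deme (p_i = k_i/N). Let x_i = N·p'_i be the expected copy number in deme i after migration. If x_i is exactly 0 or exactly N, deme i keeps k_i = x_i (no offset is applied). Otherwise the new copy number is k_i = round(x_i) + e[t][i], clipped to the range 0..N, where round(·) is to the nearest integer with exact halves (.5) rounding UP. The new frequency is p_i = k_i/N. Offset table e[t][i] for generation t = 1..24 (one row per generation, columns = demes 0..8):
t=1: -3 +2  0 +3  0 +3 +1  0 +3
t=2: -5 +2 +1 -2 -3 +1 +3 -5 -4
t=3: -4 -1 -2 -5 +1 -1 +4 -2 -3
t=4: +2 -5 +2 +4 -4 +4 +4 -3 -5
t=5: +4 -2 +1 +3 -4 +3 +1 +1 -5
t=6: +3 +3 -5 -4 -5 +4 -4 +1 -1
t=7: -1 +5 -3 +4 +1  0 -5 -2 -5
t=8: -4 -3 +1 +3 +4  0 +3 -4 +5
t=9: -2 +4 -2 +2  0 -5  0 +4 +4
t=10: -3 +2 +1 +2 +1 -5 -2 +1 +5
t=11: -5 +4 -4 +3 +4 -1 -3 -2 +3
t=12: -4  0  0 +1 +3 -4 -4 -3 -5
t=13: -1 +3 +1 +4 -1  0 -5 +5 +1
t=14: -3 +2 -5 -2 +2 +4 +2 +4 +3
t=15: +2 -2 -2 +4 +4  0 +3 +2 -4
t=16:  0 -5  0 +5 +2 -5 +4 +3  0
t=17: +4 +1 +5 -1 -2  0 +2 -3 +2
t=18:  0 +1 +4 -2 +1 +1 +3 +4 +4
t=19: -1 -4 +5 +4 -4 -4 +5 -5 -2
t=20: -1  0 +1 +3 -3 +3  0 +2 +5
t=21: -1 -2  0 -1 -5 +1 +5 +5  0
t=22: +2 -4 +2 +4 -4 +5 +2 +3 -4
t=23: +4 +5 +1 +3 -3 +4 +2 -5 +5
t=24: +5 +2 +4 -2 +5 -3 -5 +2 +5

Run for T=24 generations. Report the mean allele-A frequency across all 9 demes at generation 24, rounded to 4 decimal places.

0.1825

t=0: k=[0 62 0 0 0 0 0 0 0]
t=1: x=[0.6200 60.7600 0.6200 0.0000 0.0000 0.0000 0.0000 0.0000 0.0000] k=[0 63 1 0 0 0 0 0 0]
t=2: x=[0.6300 61.7500 1.6100 0.0100 0.0000 0.0000 0.0000 0.0000 0.0000] k=[0 64 3 0 0 0 0 0 0]
t=3: x=[0.6400 62.7500 3.5800 0.0300 0.0000 0.0000 0.0000 0.0000 0.0000] k=[0 62 2 0 0 0 0 0 0]
t=4: x=[0.6200 60.7800 2.5800 0.0200 0.0000 0.0000 0.0000 0.0000 0.0000] k=[3 56 5 4 0 0 0 0 0]
t=5: x=[3.5300 54.9600 5.5000 3.9700 0.0400 0.0000 0.0000 0.0000 0.0000] k=[8 53 7 7 0 0 0 0 0]
t=6: x=[8.4500 52.0900 7.4600 6.9300 0.0700 0.0000 0.0000 0.0000 0.0000] k=[11 55 2 3 0 0 0 0 0]
t=7: x=[11.4400 54.0300 2.5400 2.9600 0.0300 0.0000 0.0000 0.0000 0.0000] k=[10 59 0 7 1 0 0 0 0]
t=8: x=[10.4900 57.9200 0.6600 6.8700 1.0500 0.0100 0.0000 0.0000 0.0000] k=[6 55 2 10 5 0 0 0 0]
t=9: x=[6.4900 53.9800 2.6100 9.8700 5.0000 0.0500 0.0000 0.0000 0.0000] k=[4 58 1 12 5 0 0 0 0]
t=10: x=[4.5400 56.8900 1.6800 11.8200 5.0200 0.0500 0.0000 0.0000 0.0000] k=[2 59 3 14 6 0 0 0 0]
t=11: x=[2.5700 57.8700 3.6700 13.8100 6.0200 0.0600 0.0000 0.0000 0.0000] k=[0 62 0 17 10 0 0 0 0]
t=12: x=[0.6200 60.7600 0.7900 16.7600 9.9700 0.1000 0.0000 0.0000 0.0000] k=[0 61 1 18 13 0 0 0 0]
t=13: x=[0.6100 59.7900 1.7700 17.7800 12.9200 0.1300 0.0000 0.0000 0.0000] k=[0 63 3 22 12 0 0 0 0]
t=14: x=[0.6300 61.7700 3.7900 21.7100 11.9800 0.1200 0.0000 0.0000 0.0000] k=[0 64 0 20 14 4 0 0 0]
t=15: x=[0.6400 62.7200 0.8400 19.7400 13.9600 4.0600 0.0400 0.0000 0.0000] k=[3 61 0 24 18 4 3 0 0]
t=16: x=[3.5800 59.8100 0.8500 23.7000 17.9200 4.1300 2.9800 0.0300 0.0000] k=[4 55 1 29 20 0 7 3 0]
t=17: x=[4.5100 53.9500 1.8200 28.6300 19.8900 0.2700 6.8900 3.0100 0.0300] k=[9 55 7 28 18 0 9 0 2]
t=18: x=[9.4600 54.0600 7.6900 27.6900 17.9200 0.2700 8.8200 0.1100 1.9800] k=[9 55 12 26 19 1 12 4 6]
t=19: x=[9.4600 54.1100 12.5700 25.7900 18.8900 1.2900 11.8100 4.1000 5.9800] k=[8 50 18 30 15 0 17 0 4]
t=20: x=[8.4200 49.2600 18.4400 29.7300 15.0000 0.3200 16.6600 0.2100 3.9600] k=[7 49 19 33 12 3 17 2 9]
t=21: x=[7.4200 48.2800 19.4400 32.6500 12.1200 3.2300 16.7100 2.2200 8.9300] k=[6 46 19 32 7 4 22 7 9]
t=22: x=[6.4000 45.3300 19.4000 31.6200 7.2200 4.2100 21.6700 7.1700 8.9800] k=[8 41 21 36 3 9 24 10 5]
t=23: x=[8.3300 40.4700 21.3500 35.5200 3.3900 9.0900 23.7100 10.0900 5.0500] k=[12 45 22 39 0 13 26 5 10]
t=24: x=[12.3300 44.4400 22.4000 38.4400 0.5200 13.0000 25.6600 5.2600 9.9500] k=[17 46 26 36 6 10 21 7 15]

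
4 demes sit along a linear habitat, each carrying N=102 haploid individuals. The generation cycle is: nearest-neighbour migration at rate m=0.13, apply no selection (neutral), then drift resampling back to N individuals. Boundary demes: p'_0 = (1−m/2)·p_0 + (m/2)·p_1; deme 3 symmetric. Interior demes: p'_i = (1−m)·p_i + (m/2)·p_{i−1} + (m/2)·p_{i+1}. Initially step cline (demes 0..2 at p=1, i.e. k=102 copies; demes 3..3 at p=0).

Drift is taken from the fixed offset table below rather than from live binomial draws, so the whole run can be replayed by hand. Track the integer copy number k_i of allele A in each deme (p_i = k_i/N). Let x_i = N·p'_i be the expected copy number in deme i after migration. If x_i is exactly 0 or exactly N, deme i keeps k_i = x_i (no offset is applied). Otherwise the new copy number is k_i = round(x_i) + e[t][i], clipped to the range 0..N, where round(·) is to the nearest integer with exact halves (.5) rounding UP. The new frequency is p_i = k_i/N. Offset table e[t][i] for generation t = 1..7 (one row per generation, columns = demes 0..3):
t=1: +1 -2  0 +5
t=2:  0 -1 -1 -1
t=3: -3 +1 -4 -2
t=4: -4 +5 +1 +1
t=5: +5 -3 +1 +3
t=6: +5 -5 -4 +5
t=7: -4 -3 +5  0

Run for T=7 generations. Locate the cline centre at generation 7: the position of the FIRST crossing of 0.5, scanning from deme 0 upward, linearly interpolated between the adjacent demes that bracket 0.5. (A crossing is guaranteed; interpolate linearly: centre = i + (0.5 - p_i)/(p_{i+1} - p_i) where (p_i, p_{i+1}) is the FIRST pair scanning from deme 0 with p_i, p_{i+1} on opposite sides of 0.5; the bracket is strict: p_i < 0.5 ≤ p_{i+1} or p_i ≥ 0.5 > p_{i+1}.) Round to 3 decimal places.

t=0: k=[102 102 102 0]
t=1: x=[102.0000 102.0000 95.3700 6.6300] k=[102 102 95 12]
t=2: x=[102.0000 101.5450 90.0600 17.3950] k=[102 101 89 16]
t=3: x=[101.9350 100.2850 85.0350 20.7450] k=[99 101 81 19]
t=4: x=[99.1300 99.5700 78.2700 23.0300] k=[95 102 79 24]
t=5: x=[95.4550 100.0500 76.9200 27.5750] k=[100 97 78 31]
t=6: x=[99.8050 95.9600 76.1800 34.0550] k=[102 91 72 39]
t=7: x=[101.2850 90.4800 71.0900 41.1450] k=[97 87 76 41]

2.714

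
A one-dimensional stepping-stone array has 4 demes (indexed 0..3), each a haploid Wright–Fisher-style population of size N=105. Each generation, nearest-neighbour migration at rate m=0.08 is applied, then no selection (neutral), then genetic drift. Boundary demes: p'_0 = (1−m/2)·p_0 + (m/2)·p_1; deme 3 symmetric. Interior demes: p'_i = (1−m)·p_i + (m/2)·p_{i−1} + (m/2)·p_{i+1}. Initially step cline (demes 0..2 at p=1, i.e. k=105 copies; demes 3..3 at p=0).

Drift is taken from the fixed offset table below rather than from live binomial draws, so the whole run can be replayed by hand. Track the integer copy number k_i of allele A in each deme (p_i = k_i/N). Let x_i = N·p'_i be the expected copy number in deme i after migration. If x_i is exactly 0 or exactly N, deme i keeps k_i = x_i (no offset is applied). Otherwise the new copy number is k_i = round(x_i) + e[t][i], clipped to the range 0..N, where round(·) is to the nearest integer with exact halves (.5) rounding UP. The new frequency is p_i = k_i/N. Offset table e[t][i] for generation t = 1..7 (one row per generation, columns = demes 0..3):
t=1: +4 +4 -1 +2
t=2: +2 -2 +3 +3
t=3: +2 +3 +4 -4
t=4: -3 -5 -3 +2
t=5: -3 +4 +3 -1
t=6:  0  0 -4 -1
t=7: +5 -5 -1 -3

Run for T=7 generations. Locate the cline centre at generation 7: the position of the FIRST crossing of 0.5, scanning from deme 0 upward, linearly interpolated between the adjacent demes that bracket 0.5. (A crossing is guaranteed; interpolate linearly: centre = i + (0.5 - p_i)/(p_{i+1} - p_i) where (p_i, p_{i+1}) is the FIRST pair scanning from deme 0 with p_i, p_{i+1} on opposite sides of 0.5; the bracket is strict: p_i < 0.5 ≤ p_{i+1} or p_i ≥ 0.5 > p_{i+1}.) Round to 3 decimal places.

t=0: k=[105 105 105 0]
t=1: x=[105.0000 105.0000 100.8000 4.2000] k=[105 105 100 6]
t=2: x=[105.0000 104.8000 96.4400 9.7600] k=[105 103 99 13]
t=3: x=[104.9200 102.9200 95.7200 16.4400] k=[105 105 100 12]
t=4: x=[105.0000 104.8000 96.6800 15.5200] k=[105 100 94 18]
t=5: x=[104.8000 99.9600 91.2000 21.0400] k=[102 104 94 20]
t=6: x=[102.0800 103.5200 91.4400 22.9600] k=[102 104 87 22]
t=7: x=[102.0800 103.2400 85.0800 24.6000] k=[105 98 84 22]

2.508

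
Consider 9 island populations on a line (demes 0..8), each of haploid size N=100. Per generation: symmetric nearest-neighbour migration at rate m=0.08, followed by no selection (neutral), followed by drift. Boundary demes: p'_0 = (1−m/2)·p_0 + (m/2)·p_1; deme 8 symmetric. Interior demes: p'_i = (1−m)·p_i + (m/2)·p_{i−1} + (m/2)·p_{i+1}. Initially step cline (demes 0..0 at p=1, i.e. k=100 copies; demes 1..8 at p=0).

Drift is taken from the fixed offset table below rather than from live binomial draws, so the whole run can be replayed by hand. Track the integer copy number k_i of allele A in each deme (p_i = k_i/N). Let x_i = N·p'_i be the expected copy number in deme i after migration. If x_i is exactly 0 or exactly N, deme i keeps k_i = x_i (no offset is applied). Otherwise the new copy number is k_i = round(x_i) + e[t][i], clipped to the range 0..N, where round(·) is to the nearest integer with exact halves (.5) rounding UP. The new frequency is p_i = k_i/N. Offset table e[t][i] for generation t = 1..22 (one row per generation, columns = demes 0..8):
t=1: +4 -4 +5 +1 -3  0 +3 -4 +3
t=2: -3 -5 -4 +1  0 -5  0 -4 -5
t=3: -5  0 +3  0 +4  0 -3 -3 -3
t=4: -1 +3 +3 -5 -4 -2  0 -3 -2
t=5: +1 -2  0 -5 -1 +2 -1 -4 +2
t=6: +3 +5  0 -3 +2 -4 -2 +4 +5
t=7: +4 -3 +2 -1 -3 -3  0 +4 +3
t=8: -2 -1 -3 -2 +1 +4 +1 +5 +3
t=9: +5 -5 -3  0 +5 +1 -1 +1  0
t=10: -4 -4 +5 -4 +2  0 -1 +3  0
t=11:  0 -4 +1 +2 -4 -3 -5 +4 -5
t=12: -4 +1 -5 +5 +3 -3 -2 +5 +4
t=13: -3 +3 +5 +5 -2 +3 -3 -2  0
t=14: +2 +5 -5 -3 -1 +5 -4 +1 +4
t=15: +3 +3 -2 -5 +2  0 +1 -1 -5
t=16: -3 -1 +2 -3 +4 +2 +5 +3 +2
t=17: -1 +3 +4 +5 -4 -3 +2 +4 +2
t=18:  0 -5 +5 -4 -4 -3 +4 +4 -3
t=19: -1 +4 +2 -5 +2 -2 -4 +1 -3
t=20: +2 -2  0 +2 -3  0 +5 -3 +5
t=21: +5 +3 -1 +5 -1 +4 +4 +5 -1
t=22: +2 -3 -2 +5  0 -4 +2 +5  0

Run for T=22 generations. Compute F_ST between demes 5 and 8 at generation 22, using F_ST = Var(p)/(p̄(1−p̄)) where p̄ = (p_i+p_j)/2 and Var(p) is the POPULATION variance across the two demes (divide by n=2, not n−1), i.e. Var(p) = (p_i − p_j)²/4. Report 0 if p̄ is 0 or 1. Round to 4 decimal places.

t=0: k=[100 0 0 0 0 0 0 0 0]
t=1: x=[96.0000 4.0000 0.0000 0.0000 0.0000 0.0000 0.0000 0.0000 0.0000] k=[100 0 0 0 0 0 0 0 0]
t=2: x=[96.0000 4.0000 0.0000 0.0000 0.0000 0.0000 0.0000 0.0000 0.0000] k=[93 0 0 0 0 0 0 0 0]
t=3: x=[89.2800 3.7200 0.0000 0.0000 0.0000 0.0000 0.0000 0.0000 0.0000] k=[84 4 0 0 0 0 0 0 0]
t=4: x=[80.8000 7.0400 0.1600 0.0000 0.0000 0.0000 0.0000 0.0000 0.0000] k=[80 10 3 0 0 0 0 0 0]
t=5: x=[77.2000 12.5200 3.1600 0.1200 0.0000 0.0000 0.0000 0.0000 0.0000] k=[78 11 3 0 0 0 0 0 0]
t=6: x=[75.3200 13.3600 3.2000 0.1200 0.0000 0.0000 0.0000 0.0000 0.0000] k=[78 18 3 0 0 0 0 0 0]
t=7: x=[75.6000 19.8000 3.4800 0.1200 0.0000 0.0000 0.0000 0.0000 0.0000] k=[80 17 5 0 0 0 0 0 0]
t=8: x=[77.4800 19.0400 5.2800 0.2000 0.0000 0.0000 0.0000 0.0000 0.0000] k=[75 18 2 0 0 0 0 0 0]
t=9: x=[72.7200 19.6400 2.5600 0.0800 0.0000 0.0000 0.0000 0.0000 0.0000] k=[78 15 0 0 0 0 0 0 0]
t=10: x=[75.4800 16.9200 0.6000 0.0000 0.0000 0.0000 0.0000 0.0000 0.0000] k=[71 13 6 0 0 0 0 0 0]
t=11: x=[68.6800 15.0400 6.0400 0.2400 0.0000 0.0000 0.0000 0.0000 0.0000] k=[69 11 7 2 0 0 0 0 0]
t=12: x=[66.6800 13.1600 6.9600 2.1200 0.0800 0.0000 0.0000 0.0000 0.0000] k=[63 14 2 7 3 0 0 0 0]
t=13: x=[61.0400 15.4800 2.6800 6.6400 3.0400 0.1200 0.0000 0.0000 0.0000] k=[58 18 8 12 1 3 0 0 0]
t=14: x=[56.4000 19.2000 8.5600 11.4000 1.5200 2.8000 0.1200 0.0000 0.0000] k=[58 24 4 8 1 8 0 0 0]
t=15: x=[56.6400 24.5600 4.9600 7.5600 1.5600 7.4000 0.3200 0.0000 0.0000] k=[60 28 3 3 4 7 1 0 0]
t=16: x=[58.7200 28.2800 4.0000 3.0400 4.0800 6.6400 1.2000 0.0400 0.0000] k=[56 27 6 0 8 9 6 3 0]
t=17: x=[54.8400 27.3200 6.6000 0.5600 7.7200 8.8400 6.0000 3.0000 0.1200] k=[54 30 11 6 4 6 8 7 2]
t=18: x=[53.0400 30.2000 11.5600 6.1200 4.1600 6.0000 7.8800 6.8400 2.2000] k=[53 25 17 2 0 3 12 11 0]
t=19: x=[51.8800 25.8000 16.7200 2.5200 0.2000 3.2400 11.6000 10.6000 0.4400] k=[51 30 19 0 2 1 8 12 0]
t=20: x=[50.1600 30.4000 18.6800 0.8400 1.8800 1.3200 7.8800 11.3600 0.4800] k=[52 28 19 3 0 1 13 8 5]
t=21: x=[51.0400 28.6000 18.7200 3.5200 0.1600 1.4400 12.3200 8.0800 5.1200] k=[56 32 18 9 0 5 16 13 4]
t=22: x=[55.0400 32.4000 18.2000 9.0000 0.5600 5.2400 15.4400 12.7600 4.3600] k=[57 29 16 14 1 1 17 18 4]

0.0092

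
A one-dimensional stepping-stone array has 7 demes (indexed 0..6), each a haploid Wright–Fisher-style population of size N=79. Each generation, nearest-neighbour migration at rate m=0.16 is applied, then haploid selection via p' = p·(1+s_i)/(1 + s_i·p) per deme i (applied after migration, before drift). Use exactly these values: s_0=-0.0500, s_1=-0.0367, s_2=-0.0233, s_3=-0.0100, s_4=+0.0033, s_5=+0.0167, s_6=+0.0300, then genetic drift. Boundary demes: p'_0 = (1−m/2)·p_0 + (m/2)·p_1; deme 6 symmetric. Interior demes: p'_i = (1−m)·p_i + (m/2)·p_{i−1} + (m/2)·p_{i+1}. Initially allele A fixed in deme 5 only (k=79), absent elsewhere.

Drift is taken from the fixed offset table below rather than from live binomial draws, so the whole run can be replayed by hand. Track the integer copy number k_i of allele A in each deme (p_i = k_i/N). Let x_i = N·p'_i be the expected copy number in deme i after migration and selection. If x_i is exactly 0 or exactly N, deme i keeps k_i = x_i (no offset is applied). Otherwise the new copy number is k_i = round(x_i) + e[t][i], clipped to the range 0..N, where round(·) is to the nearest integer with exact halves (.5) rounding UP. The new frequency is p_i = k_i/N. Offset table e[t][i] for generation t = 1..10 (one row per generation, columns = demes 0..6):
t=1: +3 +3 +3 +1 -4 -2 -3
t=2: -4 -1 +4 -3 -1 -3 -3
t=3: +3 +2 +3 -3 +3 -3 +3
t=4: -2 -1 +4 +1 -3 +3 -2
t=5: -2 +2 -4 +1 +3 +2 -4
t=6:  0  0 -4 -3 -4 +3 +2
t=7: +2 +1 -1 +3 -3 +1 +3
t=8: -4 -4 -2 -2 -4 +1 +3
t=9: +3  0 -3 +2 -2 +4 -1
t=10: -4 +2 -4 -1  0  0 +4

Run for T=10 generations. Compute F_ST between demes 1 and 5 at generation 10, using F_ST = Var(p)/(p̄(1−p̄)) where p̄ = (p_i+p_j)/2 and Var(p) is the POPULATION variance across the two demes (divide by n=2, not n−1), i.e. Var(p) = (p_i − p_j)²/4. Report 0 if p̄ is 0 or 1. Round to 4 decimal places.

0.2640

t=0: k=[0 0 0 0 0 79 0]
t=1: x=[0.0000 0.0000 0.0000 0.0000 6.3392 66.5349 6.4940] k=[0 0 0 0 2 65 3]
t=2: x=[0.0000 0.0000 0.0000 0.1584 6.9007 55.2758 8.1741] k=[0 0 0 0 6 52 5]
t=3: x=[0.0000 0.0000 0.0000 0.4752 9.2268 44.8814 8.9929] k=[0 0 0 0 12 42 12]
t=4: x=[0.0000 0.0000 0.0000 0.9505 13.4768 37.5261 14.7513] k=[0 0 0 2 10 41 13]
t=5: x=[0.0000 0.0000 0.1563 2.4560 11.8732 36.6051 15.6069] k=[0 0 0 3 15 39 12]
t=6: x=[0.0000 0.0000 0.2344 3.6845 16.0020 35.2430 14.5068] k=[0 0 0 1 12 38 17]
t=7: x=[0.0000 0.0000 0.0781 1.7824 13.2363 34.5616 19.1049] k=[0 0 0 5 10 36 22]
t=8: x=[0.0000 0.0000 0.3907 4.9531 11.7128 33.1181 23.6063] k=[0 0 0 3 8 34 27]
t=9: x=[0.0000 0.0000 0.2344 3.1297 9.7080 31.6737 28.0928] k=[0 0 0 5 8 36 27]
t=10: x=[0.0000 0.0000 0.3907 4.7945 10.0288 33.3588 28.2542] k=[0 0 0 4 10 33 32]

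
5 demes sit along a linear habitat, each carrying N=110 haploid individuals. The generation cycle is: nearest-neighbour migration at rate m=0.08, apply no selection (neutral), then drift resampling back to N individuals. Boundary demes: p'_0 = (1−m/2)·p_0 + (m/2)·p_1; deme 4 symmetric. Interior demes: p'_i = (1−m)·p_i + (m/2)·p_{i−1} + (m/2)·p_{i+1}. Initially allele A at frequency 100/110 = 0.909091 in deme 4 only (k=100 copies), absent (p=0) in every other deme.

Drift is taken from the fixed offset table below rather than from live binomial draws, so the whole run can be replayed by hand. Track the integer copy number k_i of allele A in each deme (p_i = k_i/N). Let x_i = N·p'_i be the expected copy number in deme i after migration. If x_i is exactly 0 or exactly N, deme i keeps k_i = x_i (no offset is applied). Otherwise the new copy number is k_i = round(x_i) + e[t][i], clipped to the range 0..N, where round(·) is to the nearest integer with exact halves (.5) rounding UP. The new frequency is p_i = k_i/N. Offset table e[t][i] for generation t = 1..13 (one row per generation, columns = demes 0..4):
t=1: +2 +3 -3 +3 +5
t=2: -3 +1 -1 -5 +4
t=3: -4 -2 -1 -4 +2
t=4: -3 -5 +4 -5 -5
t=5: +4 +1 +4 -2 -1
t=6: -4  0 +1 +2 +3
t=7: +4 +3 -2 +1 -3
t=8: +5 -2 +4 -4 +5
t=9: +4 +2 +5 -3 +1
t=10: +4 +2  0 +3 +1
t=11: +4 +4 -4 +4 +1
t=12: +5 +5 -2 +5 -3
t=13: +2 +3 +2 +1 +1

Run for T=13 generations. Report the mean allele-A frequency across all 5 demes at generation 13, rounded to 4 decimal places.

t=0: k=[0 0 0 0 100]
t=1: x=[0.0000 0.0000 0.0000 4.0000 96.0000] k=[0 0 0 7 101]
t=2: x=[0.0000 0.0000 0.2800 10.4800 97.2400] k=[0 0 0 5 101]
t=3: x=[0.0000 0.0000 0.2000 8.6400 97.1600] k=[0 0 0 5 99]
t=4: x=[0.0000 0.0000 0.2000 8.5600 95.2400] k=[0 0 4 4 90]
t=5: x=[0.0000 0.1600 3.8400 7.4400 86.5600] k=[0 1 8 5 86]
t=6: x=[0.0400 1.2400 7.6000 8.3600 82.7600] k=[0 1 9 10 86]
t=7: x=[0.0400 1.2800 8.7200 13.0000 82.9600] k=[4 4 7 14 80]
t=8: x=[4.0000 4.1200 7.1600 16.3600 77.3600] k=[9 2 11 12 82]
t=9: x=[8.7200 2.6400 10.6800 14.7600 79.2000] k=[13 5 16 12 80]
t=10: x=[12.6800 5.7600 15.4000 14.8800 77.2800] k=[17 8 15 18 78]
t=11: x=[16.6400 8.6400 14.8400 20.2800 75.6000] k=[21 13 11 24 77]
t=12: x=[20.6800 13.2400 11.6000 25.6000 74.8800] k=[26 18 10 31 72]
t=13: x=[25.6800 18.0000 11.1600 31.8000 70.3600] k=[28 21 13 33 71]

0.3018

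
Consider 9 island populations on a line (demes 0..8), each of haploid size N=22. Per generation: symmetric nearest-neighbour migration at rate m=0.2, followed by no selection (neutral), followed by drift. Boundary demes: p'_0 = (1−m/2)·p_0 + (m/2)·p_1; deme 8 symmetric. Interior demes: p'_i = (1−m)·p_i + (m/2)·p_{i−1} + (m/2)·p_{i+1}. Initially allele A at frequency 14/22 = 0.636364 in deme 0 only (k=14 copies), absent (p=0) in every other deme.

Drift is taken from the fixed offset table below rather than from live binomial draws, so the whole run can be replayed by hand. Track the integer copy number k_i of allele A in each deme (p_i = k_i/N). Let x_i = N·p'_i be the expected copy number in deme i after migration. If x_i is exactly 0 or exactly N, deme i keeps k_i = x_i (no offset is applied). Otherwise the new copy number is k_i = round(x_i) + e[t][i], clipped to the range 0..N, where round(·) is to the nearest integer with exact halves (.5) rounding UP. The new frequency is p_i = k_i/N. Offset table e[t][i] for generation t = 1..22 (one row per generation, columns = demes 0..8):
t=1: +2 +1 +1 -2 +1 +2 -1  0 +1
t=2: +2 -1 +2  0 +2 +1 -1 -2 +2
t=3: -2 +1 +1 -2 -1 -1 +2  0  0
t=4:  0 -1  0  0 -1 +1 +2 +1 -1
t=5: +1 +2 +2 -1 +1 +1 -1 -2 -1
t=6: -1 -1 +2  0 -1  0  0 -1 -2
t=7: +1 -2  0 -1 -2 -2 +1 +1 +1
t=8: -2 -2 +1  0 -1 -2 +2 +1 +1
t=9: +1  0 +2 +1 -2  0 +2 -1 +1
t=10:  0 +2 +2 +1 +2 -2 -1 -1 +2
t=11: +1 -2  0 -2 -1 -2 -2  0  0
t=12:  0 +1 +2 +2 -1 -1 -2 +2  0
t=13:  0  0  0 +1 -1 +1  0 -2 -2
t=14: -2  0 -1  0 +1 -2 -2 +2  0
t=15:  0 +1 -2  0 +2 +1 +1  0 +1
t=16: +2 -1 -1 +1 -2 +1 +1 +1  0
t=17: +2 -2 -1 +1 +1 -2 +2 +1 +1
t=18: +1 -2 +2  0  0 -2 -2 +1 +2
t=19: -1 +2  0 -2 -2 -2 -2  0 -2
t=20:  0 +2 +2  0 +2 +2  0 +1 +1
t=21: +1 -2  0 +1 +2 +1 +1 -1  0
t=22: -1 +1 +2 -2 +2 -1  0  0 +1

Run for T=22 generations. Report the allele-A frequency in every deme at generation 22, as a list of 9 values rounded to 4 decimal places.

[0.5000, 0.4091, 0.4545, 0.1364, 0.3182, 0.0909, 0.0909, 0.0909, 0.0909]

t=0: k=[14 0 0 0 0 0 0 0 0]
t=1: x=[12.6000 1.4000 0.0000 0.0000 0.0000 0.0000 0.0000 0.0000 0.0000] k=[15 2 0 0 0 0 0 0 0]
t=2: x=[13.7000 3.1000 0.2000 0.0000 0.0000 0.0000 0.0000 0.0000 0.0000] k=[16 2 2 0 0 0 0 0 0]
t=3: x=[14.6000 3.4000 1.8000 0.2000 0.0000 0.0000 0.0000 0.0000 0.0000] k=[13 4 3 0 0 0 0 0 0]
t=4: x=[12.1000 4.8000 2.8000 0.3000 0.0000 0.0000 0.0000 0.0000 0.0000] k=[12 4 3 0 0 0 0 0 0]
t=5: x=[11.2000 4.7000 2.8000 0.3000 0.0000 0.0000 0.0000 0.0000 0.0000] k=[12 7 5 0 0 0 0 0 0]
t=6: x=[11.5000 7.3000 4.7000 0.5000 0.0000 0.0000 0.0000 0.0000 0.0000] k=[11 6 7 1 0 0 0 0 0]
t=7: x=[10.5000 6.6000 6.3000 1.5000 0.1000 0.0000 0.0000 0.0000 0.0000] k=[12 5 6 1 0 0 0 0 0]
t=8: x=[11.3000 5.8000 5.4000 1.4000 0.1000 0.0000 0.0000 0.0000 0.0000] k=[9 4 6 1 0 0 0 0 0]
t=9: x=[8.5000 4.7000 5.3000 1.4000 0.1000 0.0000 0.0000 0.0000 0.0000] k=[10 5 7 2 0 0 0 0 0]
t=10: x=[9.5000 5.7000 6.3000 2.3000 0.2000 0.0000 0.0000 0.0000 0.0000] k=[10 8 8 3 2 0 0 0 0]
t=11: x=[9.8000 8.2000 7.5000 3.4000 1.9000 0.2000 0.0000 0.0000 0.0000] k=[11 6 8 1 1 0 0 0 0]
t=12: x=[10.5000 6.7000 7.1000 1.7000 0.9000 0.1000 0.0000 0.0000 0.0000] k=[11 8 9 4 0 0 0 0 0]
t=13: x=[10.7000 8.4000 8.4000 4.1000 0.4000 0.0000 0.0000 0.0000 0.0000] k=[11 8 8 5 0 0 0 0 0]
t=14: x=[10.7000 8.3000 7.7000 4.8000 0.5000 0.0000 0.0000 0.0000 0.0000] k=[9 8 7 5 2 0 0 0 0]
t=15: x=[8.9000 8.0000 6.9000 4.9000 2.1000 0.2000 0.0000 0.0000 0.0000] k=[9 9 5 5 4 1 0 0 0]
t=16: x=[9.0000 8.6000 5.4000 4.9000 3.8000 1.2000 0.1000 0.0000 0.0000] k=[11 8 4 6 2 2 1 0 0]
t=17: x=[10.7000 7.9000 4.6000 5.4000 2.4000 1.9000 1.0000 0.1000 0.0000] k=[13 6 4 6 3 0 3 1 0]
t=18: x=[12.3000 6.5000 4.4000 5.5000 3.0000 0.6000 2.5000 1.1000 0.1000] k=[13 5 6 6 3 0 1 2 2]
t=19: x=[12.2000 5.9000 5.9000 5.7000 3.0000 0.4000 1.0000 1.9000 2.0000] k=[11 8 6 4 1 0 0 2 0]
t=20: x=[10.7000 8.1000 6.0000 3.9000 1.2000 0.1000 0.2000 1.6000 0.2000] k=[11 10 8 4 3 2 0 3 1]
t=21: x=[10.9000 9.9000 7.8000 4.3000 3.0000 1.9000 0.5000 2.5000 1.2000] k=[12 8 8 5 5 3 2 2 1]
t=22: x=[11.6000 8.4000 7.7000 5.3000 4.8000 3.1000 2.1000 1.9000 1.1000] k=[11 9 10 3 7 2 2 2 2]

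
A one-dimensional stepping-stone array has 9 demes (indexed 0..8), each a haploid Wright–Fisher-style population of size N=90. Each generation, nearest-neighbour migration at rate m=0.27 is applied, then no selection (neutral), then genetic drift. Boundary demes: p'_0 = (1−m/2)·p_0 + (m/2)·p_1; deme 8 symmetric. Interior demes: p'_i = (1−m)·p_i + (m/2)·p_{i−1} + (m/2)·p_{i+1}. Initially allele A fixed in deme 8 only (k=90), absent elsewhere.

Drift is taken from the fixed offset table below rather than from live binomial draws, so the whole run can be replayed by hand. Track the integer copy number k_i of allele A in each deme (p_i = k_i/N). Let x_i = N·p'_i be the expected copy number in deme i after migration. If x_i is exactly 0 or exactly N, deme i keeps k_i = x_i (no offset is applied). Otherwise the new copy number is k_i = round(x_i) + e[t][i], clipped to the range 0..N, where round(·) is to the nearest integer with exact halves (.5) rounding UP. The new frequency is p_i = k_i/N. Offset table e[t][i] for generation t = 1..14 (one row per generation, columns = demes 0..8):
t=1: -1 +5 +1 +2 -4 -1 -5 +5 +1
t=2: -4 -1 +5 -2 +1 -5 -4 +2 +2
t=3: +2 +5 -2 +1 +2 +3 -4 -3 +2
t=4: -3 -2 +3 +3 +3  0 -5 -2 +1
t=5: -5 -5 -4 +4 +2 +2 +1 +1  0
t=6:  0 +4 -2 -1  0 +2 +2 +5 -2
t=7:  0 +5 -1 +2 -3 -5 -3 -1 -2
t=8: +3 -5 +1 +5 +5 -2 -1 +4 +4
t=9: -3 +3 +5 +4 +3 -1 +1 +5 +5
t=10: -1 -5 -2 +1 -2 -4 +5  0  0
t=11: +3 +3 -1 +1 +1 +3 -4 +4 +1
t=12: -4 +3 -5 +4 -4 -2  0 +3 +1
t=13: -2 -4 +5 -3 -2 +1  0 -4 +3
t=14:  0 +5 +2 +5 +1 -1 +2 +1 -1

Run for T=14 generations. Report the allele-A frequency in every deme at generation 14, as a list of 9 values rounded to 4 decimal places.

t=0: k=[0 0 0 0 0 0 0 0 90]
t=1: x=[0.0000 0.0000 0.0000 0.0000 0.0000 0.0000 0.0000 12.1500 77.8500] k=[0 0 0 0 0 0 0 17 79]
t=2: x=[0.0000 0.0000 0.0000 0.0000 0.0000 0.0000 2.2950 23.0750 70.6300] k=[0 0 0 0 0 0 0 25 73]
t=3: x=[0.0000 0.0000 0.0000 0.0000 0.0000 0.0000 3.3750 28.1050 66.5200] k=[0 0 0 0 0 0 0 25 69]
t=4: x=[0.0000 0.0000 0.0000 0.0000 0.0000 0.0000 3.3750 27.5650 63.0600] k=[0 0 0 0 0 0 0 26 64]
t=5: x=[0.0000 0.0000 0.0000 0.0000 0.0000 0.0000 3.5100 27.6200 58.8700] k=[0 0 0 0 0 0 5 29 59]
t=6: x=[0.0000 0.0000 0.0000 0.0000 0.0000 0.6750 7.5650 29.8100 54.9500] k=[0 0 0 0 0 3 10 35 53]
t=7: x=[0.0000 0.0000 0.0000 0.0000 0.4050 3.5400 12.4300 34.0550 50.5700] k=[0 0 0 0 0 0 9 33 49]
t=8: x=[0.0000 0.0000 0.0000 0.0000 0.0000 1.2150 11.0250 31.9200 46.8400] k=[0 0 0 0 0 0 10 36 51]
t=9: x=[0.0000 0.0000 0.0000 0.0000 0.0000 1.3500 12.1600 34.5150 48.9750] k=[0 0 0 0 0 0 13 40 54]
t=10: x=[0.0000 0.0000 0.0000 0.0000 0.0000 1.7550 14.8900 38.2450 52.1100] k=[0 0 0 0 0 0 20 38 52]
t=11: x=[0.0000 0.0000 0.0000 0.0000 0.0000 2.7000 19.7300 37.4600 50.1100] k=[0 0 0 0 0 6 16 41 51]
t=12: x=[0.0000 0.0000 0.0000 0.0000 0.8100 6.5400 18.0250 38.9750 49.6500] k=[0 0 0 0 0 5 18 42 51]
t=13: x=[0.0000 0.0000 0.0000 0.0000 0.6750 6.0800 19.4850 39.9750 49.7850] k=[0 0 0 0 0 7 19 36 53]
t=14: x=[0.0000 0.0000 0.0000 0.0000 0.9450 7.6750 19.6750 36.0000 50.7050] k=[0 0 0 0 2 7 22 37 50]

[0.0000, 0.0000, 0.0000, 0.0000, 0.0222, 0.0778, 0.2444, 0.4111, 0.5556]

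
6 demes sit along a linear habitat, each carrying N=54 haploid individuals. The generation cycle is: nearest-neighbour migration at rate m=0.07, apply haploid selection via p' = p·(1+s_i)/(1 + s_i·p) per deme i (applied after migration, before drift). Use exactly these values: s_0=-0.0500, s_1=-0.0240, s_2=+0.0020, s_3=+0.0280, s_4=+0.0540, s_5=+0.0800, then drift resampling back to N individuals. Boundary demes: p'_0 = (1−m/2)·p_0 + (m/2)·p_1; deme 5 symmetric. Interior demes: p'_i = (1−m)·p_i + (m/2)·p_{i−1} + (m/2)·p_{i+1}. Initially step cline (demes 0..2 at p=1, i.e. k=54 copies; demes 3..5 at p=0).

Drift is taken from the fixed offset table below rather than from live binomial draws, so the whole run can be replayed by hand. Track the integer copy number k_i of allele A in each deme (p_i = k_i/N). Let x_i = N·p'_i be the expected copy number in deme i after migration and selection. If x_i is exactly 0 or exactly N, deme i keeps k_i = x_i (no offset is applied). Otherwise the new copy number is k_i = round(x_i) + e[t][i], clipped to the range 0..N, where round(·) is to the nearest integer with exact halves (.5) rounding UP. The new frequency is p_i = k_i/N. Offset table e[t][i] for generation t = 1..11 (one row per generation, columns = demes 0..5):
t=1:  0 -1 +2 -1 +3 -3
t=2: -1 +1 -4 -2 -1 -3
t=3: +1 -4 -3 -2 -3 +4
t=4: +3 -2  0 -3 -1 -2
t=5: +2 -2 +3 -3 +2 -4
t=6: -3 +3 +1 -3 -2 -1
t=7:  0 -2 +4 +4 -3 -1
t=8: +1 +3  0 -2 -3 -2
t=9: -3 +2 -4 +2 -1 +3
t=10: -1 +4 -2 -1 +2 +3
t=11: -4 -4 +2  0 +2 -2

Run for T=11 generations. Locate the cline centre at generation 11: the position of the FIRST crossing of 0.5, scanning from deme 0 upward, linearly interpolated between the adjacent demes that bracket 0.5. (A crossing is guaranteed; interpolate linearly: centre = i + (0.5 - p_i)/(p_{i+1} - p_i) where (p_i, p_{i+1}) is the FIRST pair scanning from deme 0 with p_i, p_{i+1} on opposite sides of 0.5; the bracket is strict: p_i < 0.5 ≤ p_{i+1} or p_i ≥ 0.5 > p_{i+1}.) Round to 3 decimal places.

t=0: k=[54 54 54 0 0 0]
t=1: x=[54.0000 54.0000 52.1136 1.9410 0.0000 0.0000] k=[54 54 54 1 0 0]
t=2: x=[54.0000 54.0000 52.1486 2.8947 0.0369 0.0000] k=[54 54 48 1 0 0]
t=3: x=[54.0000 53.7849 46.5778 2.6795 0.0369 0.0000] k=[54 50 44 1 0 0]
t=4: x=[53.8527 49.8376 42.7228 2.5359 0.0369 0.0000] k=[54 48 43 0 0 0]
t=5: x=[53.7790 47.9049 41.6890 1.5459 0.0000 0.0000] k=[54 46 45 0 0 0]
t=6: x=[53.7053 46.0823 43.4769 1.6178 0.0000 0.0000] k=[51 49 44 0 0 0]
t=7: x=[50.7781 48.7816 42.6529 1.5819 0.0000 0.0000] k=[51 47 47 6 0 0]
t=8: x=[50.7048 46.9932 45.5792 7.3996 0.2213 0.0000] k=[52 50 46 5 0 0]
t=9: x=[51.8254 49.8376 44.7204 6.4145 0.1844 0.0000] k=[49 52 41 8 0 0]
t=10: x=[48.8718 51.4517 40.2505 9.0817 0.2950 0.0000] k=[48 54 38 8 2 0]
t=11: x=[47.9395 53.2113 37.5329 9.0461 2.2507 0.0756] k=[44 49 40 9 4 0]

2.419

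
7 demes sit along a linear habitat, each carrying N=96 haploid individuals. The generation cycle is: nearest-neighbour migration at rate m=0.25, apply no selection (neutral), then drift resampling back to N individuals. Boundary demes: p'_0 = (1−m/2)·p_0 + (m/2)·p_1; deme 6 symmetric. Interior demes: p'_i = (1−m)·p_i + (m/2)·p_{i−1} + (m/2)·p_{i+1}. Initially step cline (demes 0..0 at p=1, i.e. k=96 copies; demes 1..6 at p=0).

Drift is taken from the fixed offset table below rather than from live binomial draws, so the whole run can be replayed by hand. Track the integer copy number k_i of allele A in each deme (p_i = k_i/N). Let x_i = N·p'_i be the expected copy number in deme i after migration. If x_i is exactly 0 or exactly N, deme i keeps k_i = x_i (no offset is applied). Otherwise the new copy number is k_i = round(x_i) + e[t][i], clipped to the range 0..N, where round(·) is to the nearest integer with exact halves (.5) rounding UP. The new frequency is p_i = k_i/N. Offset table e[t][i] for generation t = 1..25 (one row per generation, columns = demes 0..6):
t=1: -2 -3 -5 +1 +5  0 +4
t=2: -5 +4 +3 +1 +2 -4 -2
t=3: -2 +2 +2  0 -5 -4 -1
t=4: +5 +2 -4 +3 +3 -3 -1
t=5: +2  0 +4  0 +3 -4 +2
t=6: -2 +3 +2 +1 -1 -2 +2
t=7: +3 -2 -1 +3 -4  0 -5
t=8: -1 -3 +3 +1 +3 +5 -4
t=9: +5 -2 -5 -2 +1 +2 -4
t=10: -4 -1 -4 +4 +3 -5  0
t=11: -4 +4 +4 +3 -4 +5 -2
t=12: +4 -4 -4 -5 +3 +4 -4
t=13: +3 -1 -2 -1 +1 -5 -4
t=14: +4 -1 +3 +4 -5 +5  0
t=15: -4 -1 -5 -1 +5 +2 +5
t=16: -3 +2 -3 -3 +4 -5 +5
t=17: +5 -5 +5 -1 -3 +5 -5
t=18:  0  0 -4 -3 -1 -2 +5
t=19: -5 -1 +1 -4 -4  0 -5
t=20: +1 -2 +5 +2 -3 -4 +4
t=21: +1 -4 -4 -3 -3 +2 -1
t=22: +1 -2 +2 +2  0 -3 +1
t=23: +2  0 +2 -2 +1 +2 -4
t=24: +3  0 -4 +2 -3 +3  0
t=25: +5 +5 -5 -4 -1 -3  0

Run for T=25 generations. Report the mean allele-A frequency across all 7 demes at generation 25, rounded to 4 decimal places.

0.1458

t=0: k=[96 0 0 0 0 0 0]
t=1: x=[84.0000 12.0000 0.0000 0.0000 0.0000 0.0000 0.0000] k=[82 9 0 0 0 0 0]
t=2: x=[72.8750 17.0000 1.1250 0.0000 0.0000 0.0000 0.0000] k=[68 21 4 0 0 0 0]
t=3: x=[62.1250 24.7500 5.6250 0.5000 0.0000 0.0000 0.0000] k=[60 27 8 1 0 0 0]
t=4: x=[55.8750 28.7500 9.5000 1.7500 0.1250 0.0000 0.0000] k=[61 31 6 5 3 0 0]
t=5: x=[57.2500 31.6250 9.0000 4.8750 2.8750 0.3750 0.0000] k=[59 32 13 5 6 0 0]
t=6: x=[55.6250 33.0000 14.3750 6.1250 5.1250 0.7500 0.0000] k=[54 36 16 7 4 0 0]
t=7: x=[51.7500 35.7500 17.3750 7.7500 3.8750 0.5000 0.0000] k=[55 34 16 11 0 1 0]
t=8: x=[52.3750 34.3750 17.6250 10.2500 1.5000 0.7500 0.1250] k=[51 31 21 11 5 6 0]
t=9: x=[48.5000 32.2500 21.0000 11.5000 5.8750 5.1250 0.7500] k=[54 30 16 10 7 7 0]
t=10: x=[51.0000 31.2500 17.0000 10.3750 7.3750 6.1250 0.8750] k=[47 30 13 14 10 1 1]
t=11: x=[44.8750 30.0000 15.2500 13.3750 9.3750 2.1250 1.0000] k=[41 34 19 16 5 7 0]
t=12: x=[40.1250 33.0000 20.5000 15.0000 6.6250 5.8750 0.8750] k=[44 29 17 10 10 10 0]
t=13: x=[42.1250 29.3750 17.6250 10.8750 10.0000 8.7500 1.2500] k=[45 28 16 10 11 4 0]
t=14: x=[42.8750 28.6250 16.7500 10.8750 10.0000 4.3750 0.5000] k=[47 28 20 15 5 9 1]
t=15: x=[44.6250 29.3750 20.3750 14.3750 6.7500 7.5000 2.0000] k=[41 28 15 13 12 10 7]
t=16: x=[39.3750 28.0000 16.3750 13.1250 11.8750 9.8750 7.3750] k=[36 30 13 10 16 5 12]
t=17: x=[35.2500 28.6250 14.7500 11.1250 13.8750 7.2500 11.1250] k=[40 24 20 10 11 12 6]
t=18: x=[38.0000 25.5000 19.2500 11.3750 11.0000 11.1250 6.7500] k=[38 26 15 8 10 9 12]
t=19: x=[36.5000 26.1250 15.5000 9.1250 9.6250 9.5000 11.6250] k=[32 25 17 5 6 10 7]
t=20: x=[31.1250 24.8750 16.5000 6.6250 6.3750 9.1250 7.3750] k=[32 23 22 9 3 5 11]
t=21: x=[30.8750 24.0000 20.5000 9.8750 4.0000 5.5000 10.2500] k=[32 20 17 7 1 8 9]
t=22: x=[30.5000 21.1250 16.1250 7.5000 2.6250 7.2500 8.8750] k=[32 19 18 10 3 4 10]
t=23: x=[30.3750 20.5000 17.1250 10.1250 4.0000 4.6250 9.2500] k=[32 21 19 8 5 7 5]
t=24: x=[30.6250 22.1250 17.8750 9.0000 5.6250 6.5000 5.2500] k=[34 22 14 11 3 10 5]
t=25: x=[32.5000 22.5000 14.6250 10.3750 4.8750 8.5000 5.6250] k=[38 28 10 6 4 6 6]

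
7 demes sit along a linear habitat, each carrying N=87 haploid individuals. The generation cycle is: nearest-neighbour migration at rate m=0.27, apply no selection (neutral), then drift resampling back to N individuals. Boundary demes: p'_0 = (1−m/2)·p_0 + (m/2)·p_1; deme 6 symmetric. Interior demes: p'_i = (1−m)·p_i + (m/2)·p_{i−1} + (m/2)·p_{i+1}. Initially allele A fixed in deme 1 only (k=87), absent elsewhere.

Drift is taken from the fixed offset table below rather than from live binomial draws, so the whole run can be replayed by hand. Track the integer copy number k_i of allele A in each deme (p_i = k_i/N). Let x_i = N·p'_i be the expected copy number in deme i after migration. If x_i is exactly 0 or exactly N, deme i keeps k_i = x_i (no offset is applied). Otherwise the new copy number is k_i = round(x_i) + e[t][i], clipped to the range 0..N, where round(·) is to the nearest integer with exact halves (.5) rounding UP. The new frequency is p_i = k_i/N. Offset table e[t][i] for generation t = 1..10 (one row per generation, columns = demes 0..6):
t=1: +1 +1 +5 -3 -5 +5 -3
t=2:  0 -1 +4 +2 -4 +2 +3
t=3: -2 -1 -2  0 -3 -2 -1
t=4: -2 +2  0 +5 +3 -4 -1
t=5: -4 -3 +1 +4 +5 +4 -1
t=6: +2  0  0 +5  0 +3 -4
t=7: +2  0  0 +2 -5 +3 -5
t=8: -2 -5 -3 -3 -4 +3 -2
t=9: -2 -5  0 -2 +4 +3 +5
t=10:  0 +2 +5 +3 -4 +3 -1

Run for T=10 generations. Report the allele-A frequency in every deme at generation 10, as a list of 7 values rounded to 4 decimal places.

[0.2529, 0.2414, 0.2989, 0.2184, 0.0920, 0.1609, 0.0690]

t=0: k=[0 87 0 0 0 0 0]
t=1: x=[11.7450 63.5100 11.7450 0.0000 0.0000 0.0000 0.0000] k=[13 65 17 0 0 0 0]
t=2: x=[20.0200 51.5000 21.1850 2.2950 0.0000 0.0000 0.0000] k=[20 51 25 4 0 0 0]
t=3: x=[24.1850 43.3050 25.6750 6.2950 0.5400 0.0000 0.0000] k=[22 42 24 6 0 0 0]
t=4: x=[24.7000 36.8700 24.0000 7.6200 0.8100 0.0000 0.0000] k=[23 39 24 13 4 0 0]
t=5: x=[25.1600 34.8150 24.5400 13.2700 4.6750 0.5400 0.0000] k=[21 32 26 17 10 5 0]
t=6: x=[22.4850 29.7050 25.5950 17.2700 10.2700 5.0000 0.6750] k=[24 30 26 22 10 8 0]
t=7: x=[24.8100 28.6500 26.0000 20.9200 11.3500 7.1900 1.0800] k=[27 29 26 23 6 10 0]
t=8: x=[27.2700 28.3250 26.0000 21.1100 8.8350 8.1100 1.3500] k=[25 23 23 18 5 11 0]
t=9: x=[24.7300 23.2700 22.3250 16.9200 7.5650 8.7050 1.4850] k=[23 18 22 15 12 12 6]
t=10: x=[22.3250 19.2150 20.5150 15.5400 12.4050 11.1900 6.8100] k=[22 21 26 19 8 14 6]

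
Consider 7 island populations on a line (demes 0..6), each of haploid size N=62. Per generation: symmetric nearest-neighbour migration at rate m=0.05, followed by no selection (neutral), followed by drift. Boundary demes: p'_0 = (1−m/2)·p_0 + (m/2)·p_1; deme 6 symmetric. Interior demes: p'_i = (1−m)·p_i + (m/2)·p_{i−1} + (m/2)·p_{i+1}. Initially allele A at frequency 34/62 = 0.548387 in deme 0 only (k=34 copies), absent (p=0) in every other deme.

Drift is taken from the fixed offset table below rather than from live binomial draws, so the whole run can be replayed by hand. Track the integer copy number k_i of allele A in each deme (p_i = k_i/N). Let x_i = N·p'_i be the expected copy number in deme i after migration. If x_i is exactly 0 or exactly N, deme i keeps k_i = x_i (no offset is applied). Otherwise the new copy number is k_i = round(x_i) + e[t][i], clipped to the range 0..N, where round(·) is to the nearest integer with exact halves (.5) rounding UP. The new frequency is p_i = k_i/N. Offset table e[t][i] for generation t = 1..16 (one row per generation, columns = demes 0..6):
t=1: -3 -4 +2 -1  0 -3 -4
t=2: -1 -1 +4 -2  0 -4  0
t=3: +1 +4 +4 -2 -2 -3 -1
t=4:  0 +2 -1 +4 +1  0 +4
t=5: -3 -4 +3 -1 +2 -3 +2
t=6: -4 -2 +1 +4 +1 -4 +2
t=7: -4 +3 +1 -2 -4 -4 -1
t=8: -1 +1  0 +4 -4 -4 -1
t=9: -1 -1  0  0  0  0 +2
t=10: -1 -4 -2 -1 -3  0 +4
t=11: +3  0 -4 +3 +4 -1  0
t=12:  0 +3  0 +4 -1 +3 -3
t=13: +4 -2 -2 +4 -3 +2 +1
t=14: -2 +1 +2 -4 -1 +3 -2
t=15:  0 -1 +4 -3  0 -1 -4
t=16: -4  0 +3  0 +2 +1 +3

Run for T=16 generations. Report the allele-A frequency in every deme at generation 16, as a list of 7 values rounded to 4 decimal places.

t=0: k=[34 0 0 0 0 0 0]
t=1: x=[33.1500 0.8500 0.0000 0.0000 0.0000 0.0000 0.0000] k=[30 0 0 0 0 0 0]
t=2: x=[29.2500 0.7500 0.0000 0.0000 0.0000 0.0000 0.0000] k=[28 0 0 0 0 0 0]
t=3: x=[27.3000 0.7000 0.0000 0.0000 0.0000 0.0000 0.0000] k=[28 5 0 0 0 0 0]
t=4: x=[27.4250 5.4500 0.1250 0.0000 0.0000 0.0000 0.0000] k=[27 7 0 0 0 0 0]
t=5: x=[26.5000 7.3250 0.1750 0.0000 0.0000 0.0000 0.0000] k=[24 3 3 0 0 0 0]
t=6: x=[23.4750 3.5250 2.9250 0.0750 0.0000 0.0000 0.0000] k=[19 2 4 4 0 0 0]
t=7: x=[18.5750 2.4750 3.9500 3.9000 0.1000 0.0000 0.0000] k=[15 5 5 2 0 0 0]
t=8: x=[14.7500 5.2500 4.9250 2.0250 0.0500 0.0000 0.0000] k=[14 6 5 6 0 0 0]
t=9: x=[13.8000 6.1750 5.0500 5.8250 0.1500 0.0000 0.0000] k=[13 5 5 6 0 0 0]
t=10: x=[12.8000 5.2000 5.0250 5.8250 0.1500 0.0000 0.0000] k=[12 1 3 5 0 0 0]
t=11: x=[11.7250 1.3250 3.0000 4.8250 0.1250 0.0000 0.0000] k=[15 1 0 8 4 0 0]
t=12: x=[14.6500 1.3250 0.2250 7.7000 4.0000 0.1000 0.0000] k=[15 4 0 12 3 3 0]
t=13: x=[14.7250 4.1750 0.4000 11.4750 3.2250 2.9250 0.0750] k=[19 2 0 15 0 5 1]
t=14: x=[18.5750 2.3750 0.4250 14.2500 0.5000 4.7750 1.1000] k=[17 3 2 10 0 8 0]
t=15: x=[16.6500 3.3250 2.2250 9.5500 0.4500 7.6000 0.2000] k=[17 2 6 7 0 7 0]
t=16: x=[16.6250 2.4750 5.9250 6.8000 0.3500 6.6500 0.1750] k=[13 2 9 7 2 8 3]

[0.2097, 0.0323, 0.1452, 0.1129, 0.0323, 0.1290, 0.0484]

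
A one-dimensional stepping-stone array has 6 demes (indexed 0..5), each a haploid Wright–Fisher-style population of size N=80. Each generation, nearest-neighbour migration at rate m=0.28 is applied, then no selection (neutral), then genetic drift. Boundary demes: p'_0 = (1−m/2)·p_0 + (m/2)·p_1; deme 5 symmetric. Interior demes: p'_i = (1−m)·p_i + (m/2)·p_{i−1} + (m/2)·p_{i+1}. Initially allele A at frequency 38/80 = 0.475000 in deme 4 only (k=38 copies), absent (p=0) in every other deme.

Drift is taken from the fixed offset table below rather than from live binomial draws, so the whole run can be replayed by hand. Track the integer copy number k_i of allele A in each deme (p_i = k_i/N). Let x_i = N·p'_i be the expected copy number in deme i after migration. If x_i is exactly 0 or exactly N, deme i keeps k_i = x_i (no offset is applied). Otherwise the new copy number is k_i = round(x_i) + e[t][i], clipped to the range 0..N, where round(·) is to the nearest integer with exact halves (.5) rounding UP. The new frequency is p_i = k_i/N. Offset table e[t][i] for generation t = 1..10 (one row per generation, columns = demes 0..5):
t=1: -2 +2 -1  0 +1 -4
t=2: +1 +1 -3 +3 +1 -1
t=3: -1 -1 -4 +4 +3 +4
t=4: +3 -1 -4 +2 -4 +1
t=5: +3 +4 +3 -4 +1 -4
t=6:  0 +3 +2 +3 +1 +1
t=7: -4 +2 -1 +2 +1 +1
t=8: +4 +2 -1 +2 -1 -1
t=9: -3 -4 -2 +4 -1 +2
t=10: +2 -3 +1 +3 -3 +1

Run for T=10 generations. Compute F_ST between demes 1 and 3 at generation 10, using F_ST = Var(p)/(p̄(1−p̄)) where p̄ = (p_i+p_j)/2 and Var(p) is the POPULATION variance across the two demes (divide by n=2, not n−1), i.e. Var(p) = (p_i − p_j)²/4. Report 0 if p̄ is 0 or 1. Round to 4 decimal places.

0.1268

t=0: k=[0 0 0 0 38 0]
t=1: x=[0.0000 0.0000 0.0000 5.3200 27.3600 5.3200] k=[0 0 0 5 28 1]
t=2: x=[0.0000 0.0000 0.7000 7.5200 21.0000 4.7800] k=[0 0 0 11 22 4]
t=3: x=[0.0000 0.0000 1.5400 11.0000 17.9400 6.5200] k=[0 0 0 15 21 11]
t=4: x=[0.0000 0.0000 2.1000 13.7400 18.7600 12.4000] k=[0 0 0 16 15 13]
t=5: x=[0.0000 0.0000 2.2400 13.6200 14.8600 13.2800] k=[0 0 5 10 16 9]
t=6: x=[0.0000 0.7000 5.0000 10.1400 14.1800 9.9800] k=[0 4 7 13 15 11]
t=7: x=[0.5600 3.8600 7.4200 12.4400 14.1600 11.5600] k=[0 6 6 14 15 13]
t=8: x=[0.8400 5.1600 7.1200 13.0200 14.5800 13.2800] k=[5 7 6 15 14 12]
t=9: x=[5.2800 6.5800 7.4000 13.6000 13.8600 12.2800] k=[2 3 5 18 13 14]
t=10: x=[2.1400 3.1400 6.5400 15.4800 13.8400 13.8600] k=[4 0 8 18 11 15]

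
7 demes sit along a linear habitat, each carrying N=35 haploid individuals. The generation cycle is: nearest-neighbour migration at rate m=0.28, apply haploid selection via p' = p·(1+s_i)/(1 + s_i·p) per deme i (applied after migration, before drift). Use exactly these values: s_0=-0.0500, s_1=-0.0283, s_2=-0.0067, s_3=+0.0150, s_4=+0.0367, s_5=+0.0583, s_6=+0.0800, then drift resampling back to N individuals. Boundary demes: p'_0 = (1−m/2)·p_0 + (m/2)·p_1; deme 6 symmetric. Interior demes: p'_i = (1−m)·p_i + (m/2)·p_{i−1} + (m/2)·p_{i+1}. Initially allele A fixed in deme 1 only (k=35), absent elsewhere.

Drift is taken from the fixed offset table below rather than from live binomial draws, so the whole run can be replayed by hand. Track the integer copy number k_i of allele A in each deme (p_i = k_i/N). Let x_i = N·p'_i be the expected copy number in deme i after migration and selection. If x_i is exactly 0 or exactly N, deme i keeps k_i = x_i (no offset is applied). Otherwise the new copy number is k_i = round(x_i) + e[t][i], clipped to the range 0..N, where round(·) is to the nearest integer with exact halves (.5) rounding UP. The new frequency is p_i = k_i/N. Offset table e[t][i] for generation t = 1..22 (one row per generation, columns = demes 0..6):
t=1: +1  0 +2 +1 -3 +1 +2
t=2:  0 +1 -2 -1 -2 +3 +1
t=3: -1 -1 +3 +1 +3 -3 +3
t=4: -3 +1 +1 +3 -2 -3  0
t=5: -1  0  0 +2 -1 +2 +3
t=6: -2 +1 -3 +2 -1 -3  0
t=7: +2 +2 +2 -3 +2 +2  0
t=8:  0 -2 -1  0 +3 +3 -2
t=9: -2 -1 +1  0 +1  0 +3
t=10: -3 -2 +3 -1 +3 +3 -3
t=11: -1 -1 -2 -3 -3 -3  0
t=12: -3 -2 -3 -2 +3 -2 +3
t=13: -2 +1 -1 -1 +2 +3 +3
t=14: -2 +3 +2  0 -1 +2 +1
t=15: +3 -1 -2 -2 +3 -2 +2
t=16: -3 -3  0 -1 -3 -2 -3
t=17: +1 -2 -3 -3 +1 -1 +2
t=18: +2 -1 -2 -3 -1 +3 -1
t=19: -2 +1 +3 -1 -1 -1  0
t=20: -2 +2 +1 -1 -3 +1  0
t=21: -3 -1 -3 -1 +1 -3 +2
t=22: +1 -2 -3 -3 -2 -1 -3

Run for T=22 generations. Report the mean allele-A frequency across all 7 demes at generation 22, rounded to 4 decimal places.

0.0735

t=0: k=[0 35 0 0 0 0 0]
t=1: x=[4.6878 24.9962 4.8717 0.0000 0.0000 0.0000 0.0000] k=[6 25 7 0 0 0 0]
t=2: x=[8.3301 19.5728 8.4967 0.9943 0.0000 0.0000 0.0000] k=[8 21 6 0 0 0 0]
t=3: x=[9.4617 16.8291 7.2214 0.8523 0.0000 0.0000 0.0000] k=[8 16 10 2 0 0 0]
t=4: x=[8.7784 13.7993 9.6729 2.8791 0.2902 0.0000 0.0000] k=[6 15 11 6 0 0 0]
t=5: x=[6.9693 12.9450 10.8097 5.9330 0.8701 0.0000 0.0000] k=[6 13 11 8 0 0 0]
t=6: x=[6.6978 11.5171 10.8097 7.3864 1.1597 0.0000 0.0000] k=[5 13 8 9 0 0 0]
t=7: x=[5.8653 10.9627 8.7957 7.6890 1.3045 0.0000 0.0000] k=[8 13 11 5 3 0 0]
t=8: x=[8.3690 11.7945 10.3908 5.6300 2.9561 0.4442 0.0000] k=[8 10 9 6 6 3 0]
t=9: x=[7.9602 9.3816 8.6761 6.4984 5.7511 3.1591 0.4532] k=[6 8 10 6 7 3 3]
t=10: x=[6.0200 7.8242 9.1146 6.7810 6.4883 3.7453 3.2179] k=[3 6 12 6 9 7 0]
t=11: x=[3.2650 6.2709 10.2711 7.3460 8.5304 6.5981 1.0560] k=[2 5 8 4 6 4 1]
t=12: x=[2.3070 4.8782 6.9823 4.9024 5.6077 4.0589 1.5286] k=[0 3 4 3 9 2 5]
t=13: x=[0.3992 2.6488 3.6977 4.0328 7.3879 3.5780 4.8952] k=[0 4 3 3 9 7 8]
t=14: x=[0.5324 3.2152 3.1208 3.8912 8.1022 7.7567 8.3390] k=[0 6 5 4 7 10 9]
t=15: x=[0.7990 4.8978 4.9713 4.6194 7.2040 9.8357 9.6692] k=[4 4 3 3 10 8 12]
t=16: x=[3.8218 3.7625 3.1208 4.0328 8.9785 9.2196 12.0404] k=[1 1 3 3 6 7 9]
t=17: x=[0.9514 1.2451 2.7032 3.4662 5.8946 7.4675 9.2336] k=[2 0 0 0 7 6 11]
t=18: x=[1.6380 0.2721 0.0000 0.9943 6.0584 7.1572 10.8681] k=[4 0 0 0 5 10 10]
t=19: x=[3.2841 0.5444 0.0000 0.7103 5.1565 9.6920 10.5587] k=[1 2 0 0 4 9 11]
t=20: x=[1.0848 1.5372 0.2781 0.5683 4.2734 8.9523 11.3007] k=[0 4 1 0 1 10 11]
t=21: x=[0.5324 2.9417 1.2717 0.2842 2.1929 9.2607 11.4447] k=[0 2 0 0 3 6 13]
t=22: x=[0.2661 1.4009 0.2781 0.4262 3.1003 6.8674 12.6345] k=[1 0 0 0 1 6 10]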